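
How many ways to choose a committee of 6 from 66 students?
C(66,6) = 66!/(6!×60!) = 90858768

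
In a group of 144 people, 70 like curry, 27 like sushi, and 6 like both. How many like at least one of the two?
|A∪B| = |A| + |B| - |A∩B| = 70 + 27 - 6 = 91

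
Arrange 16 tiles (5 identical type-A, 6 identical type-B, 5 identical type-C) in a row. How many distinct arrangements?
16! / (5! × 6! × 5!) = 2018016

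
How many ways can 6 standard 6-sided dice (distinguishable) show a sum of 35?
Coefficient of x^35 in (x + x² + ... + x^6)^6. By inclusion-exclusion on dice exceeding 6: Σ_j (-1)^j C(6,j)·C(35-1-6j, 5) = C(6,0)·C(34,5) - C(6,1)·C(28,5) + C(6,2)·C(22,5) - C(6,3)·C(16,5) + C(6,4)·C(10,5) = 1·278256 - 6·98280 + 15·26334 - 20·4368 + 15·252 = 6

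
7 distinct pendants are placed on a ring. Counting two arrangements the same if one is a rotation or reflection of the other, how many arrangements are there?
(7-1)!/2 = 720/2 = 360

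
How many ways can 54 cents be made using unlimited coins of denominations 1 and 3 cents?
Coefficient of x^54 in 1/(1-x^1) · 1/(1-x^3). Use j coins of 3 for j = 0..⌊54/3⌋ = 18, the rest in 1s: 18 + 1 = 19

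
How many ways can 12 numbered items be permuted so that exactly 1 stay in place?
Choose the 1 fixed point C(12,1) = 12, derange the rest: !11 = Σ_{j=0}^{11} (-1)^j·11!/j! = 39916800 - 39916800 + 19958400 - 6652800 + 1663200 - 332640 + 55440 - 7920 + 990 - 110 + 11 - 1 = 14684570. Product = 12 × 14684570 = 176214840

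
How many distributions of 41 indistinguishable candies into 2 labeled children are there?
C(41+2-1, 2-1) = C(42, 1) = 42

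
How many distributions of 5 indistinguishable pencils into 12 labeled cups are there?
C(5+12-1, 12-1) = C(16, 11) = 4368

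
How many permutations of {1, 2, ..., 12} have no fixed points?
!12 = Σ_{j=0}^{12} (-1)^j·12!/j! = 479001600 - 479001600 + 239500800 - 79833600 + 19958400 - 3991680 + 665280 - 95040 + 11880 - 1320 + 132 - 12 + 1 = 176214841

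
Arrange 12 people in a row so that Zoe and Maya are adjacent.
Treat as block: (12-1)! × 2! = 39916800 × 2 = 79833600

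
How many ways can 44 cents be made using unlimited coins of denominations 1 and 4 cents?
Coefficient of x^44 in 1/(1-x^1) · 1/(1-x^4). Use j coins of 4 for j = 0..⌊44/4⌋ = 11, the rest in 1s: 11 + 1 = 12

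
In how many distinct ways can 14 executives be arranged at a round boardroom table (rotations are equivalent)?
Circular: fix one position, arrange the rest. (14-1)! = 6227020800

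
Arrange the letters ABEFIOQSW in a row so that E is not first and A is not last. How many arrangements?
By inclusion-exclusion: 9! - 2×(9-1)! + (9-2)! = 362880 - 80640 + 5040 = 287280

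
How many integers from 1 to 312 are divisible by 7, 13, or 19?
⌊312/7⌋+⌊312/13⌋+⌊312/19⌋ - ⌊312/91⌋-⌊312/133⌋-⌊312/247⌋ + ⌊312/1729⌋ = 44+24+16 - 3-2-1 + 0 = 78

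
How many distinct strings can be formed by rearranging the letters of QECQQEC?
7! / (2! × 2! × 3!) = 210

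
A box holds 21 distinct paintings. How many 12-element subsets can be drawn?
C(21,12) = 21!/(12!×9!) = 293930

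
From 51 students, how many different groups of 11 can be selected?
C(51,11) = 51!/(11!×40!) = 47626016970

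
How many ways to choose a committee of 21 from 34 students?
C(34,21) = 34!/(21!×13!) = 927983760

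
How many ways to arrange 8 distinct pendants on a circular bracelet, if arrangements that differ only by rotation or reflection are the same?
(8-1)!/2 = 5040/2 = 2520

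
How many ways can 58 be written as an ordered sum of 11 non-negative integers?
C(58+11-1, 11-1) = C(68, 10) = 290752384208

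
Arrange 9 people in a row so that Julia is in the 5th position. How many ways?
Fix one position: (9-1)! = 40320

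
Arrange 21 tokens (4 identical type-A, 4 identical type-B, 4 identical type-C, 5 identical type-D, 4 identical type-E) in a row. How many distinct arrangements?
21! / (4! × 4! × 4! × 5! × 4!) = 1283268987000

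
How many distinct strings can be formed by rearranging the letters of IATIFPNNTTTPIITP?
16! / (1! × 2! × 1! × 5! × 3! × 4!) = 605404800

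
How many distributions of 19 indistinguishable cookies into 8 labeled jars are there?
C(19+8-1, 8-1) = C(26, 7) = 657800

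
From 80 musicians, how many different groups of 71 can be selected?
C(80,71) = 80!/(71!×9!) = 231900297200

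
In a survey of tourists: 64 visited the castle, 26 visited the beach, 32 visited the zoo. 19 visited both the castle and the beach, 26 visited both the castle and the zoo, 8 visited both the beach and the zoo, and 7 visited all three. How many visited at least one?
|A∪B∪C| = 64+26+32-19-26-8+7 = 76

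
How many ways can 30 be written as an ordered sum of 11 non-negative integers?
C(30+11-1, 11-1) = C(40, 10) = 847660528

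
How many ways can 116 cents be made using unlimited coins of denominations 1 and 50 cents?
Coefficient of x^116 in 1/(1-x^1) · 1/(1-x^50). Use j coins of 50 for j = 0..⌊116/50⌋ = 2, the rest in 1s: 2 + 1 = 3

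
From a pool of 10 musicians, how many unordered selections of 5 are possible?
C(10,5) = 10!/(5!×5!) = 252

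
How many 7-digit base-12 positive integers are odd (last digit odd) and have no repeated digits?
Last∈{1,3,5,7,9,11}. Last=0: 0. Last nonzero: 6×10×P(10,5) = 1814400. Total = 1814400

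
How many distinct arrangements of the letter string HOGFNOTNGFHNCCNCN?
17! / (2! × 2! × 1! × 5! × 3! × 2! × 2!) = 30875644800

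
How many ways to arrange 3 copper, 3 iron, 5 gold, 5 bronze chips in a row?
16! / (3! × 3! × 5! × 5!) = 40360320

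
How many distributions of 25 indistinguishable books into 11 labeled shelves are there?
C(25+11-1, 11-1) = C(35, 10) = 183579396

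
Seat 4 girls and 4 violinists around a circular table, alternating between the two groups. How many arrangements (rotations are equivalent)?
Fix one of the girls: (4-1)! ways for the remaining girls, × 4! ways for the violinists = 6 × 24 = 144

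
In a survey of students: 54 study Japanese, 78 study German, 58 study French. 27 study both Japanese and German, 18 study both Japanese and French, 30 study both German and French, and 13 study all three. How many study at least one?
|A∪B∪C| = 54+78+58-27-18-30+13 = 128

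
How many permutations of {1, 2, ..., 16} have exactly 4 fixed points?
Choose the 4 fixed points C(16,4) = 1820, derange the rest: !12 = Σ_{j=0}^{12} (-1)^j·12!/j! = 479001600 - 479001600 + 239500800 - 79833600 + 19958400 - 3991680 + 665280 - 95040 + 11880 - 1320 + 132 - 12 + 1 = 176214841. Product = 1820 × 176214841 = 320711010620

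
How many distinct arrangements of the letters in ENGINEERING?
11! / (3! × 3! × 2! × 2! × 1!) = 277200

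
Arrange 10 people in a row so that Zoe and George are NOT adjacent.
Total - adjacent = 10! - (10-1)!×2 = 3628800 - 725760 = 2903040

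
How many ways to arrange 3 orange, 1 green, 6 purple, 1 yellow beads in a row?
11! / (3! × 1! × 6! × 1!) = 9240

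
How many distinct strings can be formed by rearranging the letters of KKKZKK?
6! / (5! × 1!) = 6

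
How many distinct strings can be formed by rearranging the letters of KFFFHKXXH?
9! / (3! × 2! × 2! × 2!) = 7560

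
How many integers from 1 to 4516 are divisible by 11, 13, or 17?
⌊4516/11⌋+⌊4516/13⌋+⌊4516/17⌋ - ⌊4516/143⌋-⌊4516/187⌋-⌊4516/221⌋ + ⌊4516/2431⌋ = 410+347+265 - 31-24-20 + 1 = 948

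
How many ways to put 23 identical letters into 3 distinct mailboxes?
C(23+3-1, 3-1) = C(25, 2) = 300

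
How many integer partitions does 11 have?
Pentagonal recurrence p(n) = p(n-1) + p(n-2) - p(n-5) - p(n-7) + p(n-12) + p(n-15) - ... gives p(0..10) = 1, 1, 2, 3, 5, 7, 11, 15, 22, 30, 42. p(11) = p(10) + p(9) - p(6) - p(4) = 42 + 30 - 11 - 5 = 56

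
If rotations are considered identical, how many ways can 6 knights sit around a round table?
Circular: fix one position, arrange the rest. (6-1)! = 120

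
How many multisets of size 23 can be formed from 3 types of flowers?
C(23+3-1, 3-1) = C(25, 2) = 300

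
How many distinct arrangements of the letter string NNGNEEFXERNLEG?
14! / (1! × 1! × 4! × 4! × 2! × 1! × 1!) = 75675600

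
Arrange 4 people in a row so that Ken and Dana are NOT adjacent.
Total - adjacent = 4! - (4-1)!×2 = 24 - 12 = 12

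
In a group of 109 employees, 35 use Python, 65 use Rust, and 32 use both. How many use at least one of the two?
|A∪B| = |A| + |B| - |A∩B| = 35 + 65 - 32 = 68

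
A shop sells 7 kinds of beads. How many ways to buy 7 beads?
C(7+7-1, 7-1) = C(13, 6) = 1716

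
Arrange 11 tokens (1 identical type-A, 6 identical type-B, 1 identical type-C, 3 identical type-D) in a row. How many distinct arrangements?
11! / (1! × 6! × 1! × 3!) = 9240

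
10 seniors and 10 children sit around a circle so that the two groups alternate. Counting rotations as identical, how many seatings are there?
Fix one of the seniors: (10-1)! ways for the remaining seniors, × 10! ways for the children = 362880 × 3628800 = 1316818944000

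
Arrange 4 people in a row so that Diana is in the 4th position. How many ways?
Fix one position: (4-1)! = 6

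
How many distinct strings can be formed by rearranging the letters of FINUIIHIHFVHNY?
14! / (2! × 1! × 2! × 4! × 1! × 3! × 1!) = 151351200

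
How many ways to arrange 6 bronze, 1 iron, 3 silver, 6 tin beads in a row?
16! / (6! × 1! × 3! × 6!) = 6726720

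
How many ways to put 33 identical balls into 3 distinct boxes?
C(33+3-1, 3-1) = C(35, 2) = 595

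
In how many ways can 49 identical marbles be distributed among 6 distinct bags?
C(49+6-1, 6-1) = C(54, 5) = 3162510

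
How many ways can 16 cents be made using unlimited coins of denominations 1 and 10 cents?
Coefficient of x^16 in 1/(1-x^1) · 1/(1-x^10). Use j coins of 10 for j = 0..⌊16/10⌋ = 1, the rest in 1s: 1 + 1 = 2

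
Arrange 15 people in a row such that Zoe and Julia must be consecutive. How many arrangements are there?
Treat the 2 as one block: (15-2+1)! × 2! = 87178291200 × 2 = 174356582400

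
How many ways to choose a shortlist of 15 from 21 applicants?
C(21,15) = 21!/(15!×6!) = 54264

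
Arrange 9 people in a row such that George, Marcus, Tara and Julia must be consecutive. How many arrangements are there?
Treat the 4 as one block: (9-4+1)! × 4! = 720 × 24 = 17280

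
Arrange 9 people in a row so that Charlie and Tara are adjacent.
Treat as block: (9-1)! × 2! = 40320 × 2 = 80640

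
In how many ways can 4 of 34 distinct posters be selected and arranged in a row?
P(34,4) = 34!/(34-4)! = 1113024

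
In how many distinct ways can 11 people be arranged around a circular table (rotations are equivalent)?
Circular: fix one position, arrange the rest. (11-1)! = 3628800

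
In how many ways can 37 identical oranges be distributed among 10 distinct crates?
C(37+10-1, 10-1) = C(46, 9) = 1101716330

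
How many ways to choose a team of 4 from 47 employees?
C(47,4) = 47!/(4!×43!) = 178365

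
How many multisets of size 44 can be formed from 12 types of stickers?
C(44+12-1, 12-1) = C(55, 11) = 119653565850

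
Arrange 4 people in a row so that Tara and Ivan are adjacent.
Treat as block: (4-1)! × 2! = 6 × 2 = 12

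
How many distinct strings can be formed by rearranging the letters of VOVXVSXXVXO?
11! / (2! × 4! × 4! × 1!) = 34650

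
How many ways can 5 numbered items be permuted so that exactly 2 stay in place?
Choose the 2 fixed points C(5,2) = 10, derange the rest: !3 = Σ_{j=0}^{3} (-1)^j·3!/j! = 6 - 6 + 3 - 1 = 2. Product = 10 × 2 = 20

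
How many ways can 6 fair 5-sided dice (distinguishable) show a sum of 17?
Coefficient of x^17 in (x + x² + ... + x^5)^6. By inclusion-exclusion on dice exceeding 5: Σ_j (-1)^j C(6,j)·C(17-1-5j, 5) = C(6,0)·C(16,5) - C(6,1)·C(11,5) + C(6,2)·C(6,5) = 1·4368 - 6·462 + 15·6 = 1686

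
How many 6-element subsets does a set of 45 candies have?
C(45,6) = 45!/(6!×39!) = 8145060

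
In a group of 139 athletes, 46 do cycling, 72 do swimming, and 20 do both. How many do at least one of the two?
|A∪B| = |A| + |B| - |A∩B| = 46 + 72 - 20 = 98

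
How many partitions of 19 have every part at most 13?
Let r_j(i) = number of partitions of i into parts ≤ j, for i = 0..19. r_1(i) = 1 for all i; r_j(i) = r_{j-1}(i) + r_j(i-j). Rows j = 2..13: ≤2: 1 1 2 2 3 3 4 4 5 5 6 6 7 7 8 8 9 9 10 10; ≤3: 1 1 2 3 4 5 7 8 10 12 14 16 19 21 24 27 30 33 37 40; ≤4: 1 1 2 3 5 6 9 11 15 18 23 27 34 39 47 54 64 72 84 94; ≤5: 1 1 2 3 5 7 10 13 18 23 30 37 47 57 70 84 101 119 141 164; ≤6: 1 1 2 3 5 7 11 14 20 26 35 44 58 71 90 110 136 163 199 235; ≤7: 1 1 2 3 5 7 11 15 21 28 38 49 65 82 105 131 164 201 248 300; ≤8: 1 1 2 3 5 7 11 15 22 29 40 52 70 89 116 146 186 230 288 352; ≤9: 1 1 2 3 5 7 11 15 22 30 41 54 73 94 123 157 201 252 318 393; ≤10: 1 1 2 3 5 7 11 15 22 30 42 55 75 97 128 164 212 267 340 423; ≤11: 1 1 2 3 5 7 11 15 22 30 42 56 76 99 131 169 219 278 355 445; ≤12: 1 1 2 3 5 7 11 15 22 30 42 56 77 100 133 172 224 285 366 460; ≤13: 1 1 2 3 5 7 11 15 22 30 42 56 77 101 134 174 227 290 373 471. r_13(19) = 471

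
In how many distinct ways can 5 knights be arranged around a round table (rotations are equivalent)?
Circular: fix one position, arrange the rest. (5-1)! = 24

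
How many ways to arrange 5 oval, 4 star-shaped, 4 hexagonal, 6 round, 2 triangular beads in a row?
21! / (5! × 4! × 4! × 6! × 2!) = 513307594800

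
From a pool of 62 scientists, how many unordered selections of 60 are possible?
C(62,60) = 62!/(60!×2!) = 1891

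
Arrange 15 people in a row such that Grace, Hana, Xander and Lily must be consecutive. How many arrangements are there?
Treat the 4 as one block: (15-4+1)! × 4! = 479001600 × 24 = 11496038400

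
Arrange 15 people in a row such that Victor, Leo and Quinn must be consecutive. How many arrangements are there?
Treat the 3 as one block: (15-3+1)! × 3! = 6227020800 × 6 = 37362124800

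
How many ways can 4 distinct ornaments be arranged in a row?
4! = 24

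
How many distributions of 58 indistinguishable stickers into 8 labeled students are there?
C(58+8-1, 8-1) = C(65, 7) = 696190560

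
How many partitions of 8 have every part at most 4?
Let r_j(i) = number of partitions of i into parts ≤ j, for i = 0..8. r_1(i) = 1 for all i; r_j(i) = r_{j-1}(i) + r_j(i-j). Rows j = 2..4: ≤2: 1 1 2 2 3 3 4 4 5; ≤3: 1 1 2 3 4 5 7 8 10; ≤4: 1 1 2 3 5 6 9 11 15. r_4(8) = 15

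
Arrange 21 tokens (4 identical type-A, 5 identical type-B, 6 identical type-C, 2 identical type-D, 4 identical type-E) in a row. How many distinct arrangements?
21! / (4! × 5! × 6! × 2! × 4!) = 513307594800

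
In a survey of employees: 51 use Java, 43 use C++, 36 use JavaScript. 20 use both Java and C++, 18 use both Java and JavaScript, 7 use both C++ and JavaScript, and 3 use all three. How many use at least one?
|A∪B∪C| = 51+43+36-20-18-7+3 = 88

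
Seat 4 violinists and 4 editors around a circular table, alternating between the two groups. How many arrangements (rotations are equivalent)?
Fix one of the violinists: (4-1)! ways for the remaining violinists, × 4! ways for the editors = 6 × 24 = 144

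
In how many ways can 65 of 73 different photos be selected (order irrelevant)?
C(73,65) = 73!/(65!×8!) = 13442126049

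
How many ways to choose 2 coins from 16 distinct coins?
C(16,2) = 16!/(2!×14!) = 120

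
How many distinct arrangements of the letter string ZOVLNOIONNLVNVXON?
17! / (1! × 5! × 4! × 3! × 1! × 1! × 2!) = 10291881600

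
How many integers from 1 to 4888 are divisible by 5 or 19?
⌊4888/5⌋ + ⌊4888/19⌋ - ⌊4888/95⌋ = 977 + 257 - 51 = 1183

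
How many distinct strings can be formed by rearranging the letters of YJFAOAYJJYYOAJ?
14! / (4! × 2! × 4! × 3! × 1!) = 12612600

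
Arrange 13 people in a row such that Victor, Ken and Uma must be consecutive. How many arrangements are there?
Treat the 3 as one block: (13-3+1)! × 3! = 39916800 × 6 = 239500800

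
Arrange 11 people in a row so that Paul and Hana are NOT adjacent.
Total - adjacent = 11! - (11-1)!×2 = 39916800 - 7257600 = 32659200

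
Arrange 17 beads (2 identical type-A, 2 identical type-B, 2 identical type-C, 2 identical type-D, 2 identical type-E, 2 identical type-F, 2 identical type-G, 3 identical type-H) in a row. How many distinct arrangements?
17! / (2! × 2! × 2! × 2! × 2! × 2! × 2! × 3!) = 463134672000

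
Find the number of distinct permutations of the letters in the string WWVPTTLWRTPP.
12! / (3! × 3! × 1! × 1! × 3! × 1!) = 2217600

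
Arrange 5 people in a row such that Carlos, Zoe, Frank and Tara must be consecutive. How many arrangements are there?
Treat the 4 as one block: (5-4+1)! × 4! = 2 × 24 = 48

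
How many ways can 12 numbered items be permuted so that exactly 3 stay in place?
Choose the 3 fixed points C(12,3) = 220, derange the rest: !9 = Σ_{j=0}^{9} (-1)^j·9!/j! = 362880 - 362880 + 181440 - 60480 + 15120 - 3024 + 504 - 72 + 9 - 1 = 133496. Product = 220 × 133496 = 29369120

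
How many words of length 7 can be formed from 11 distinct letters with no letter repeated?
P(11,7) = 11!/(11-7)! = 1663200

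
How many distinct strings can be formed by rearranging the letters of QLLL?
4! / (3! × 1!) = 4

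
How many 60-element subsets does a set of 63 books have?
C(63,60) = 63!/(60!×3!) = 39711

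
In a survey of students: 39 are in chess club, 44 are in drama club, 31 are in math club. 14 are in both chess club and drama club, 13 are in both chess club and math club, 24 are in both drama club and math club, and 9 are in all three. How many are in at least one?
|A∪B∪C| = 39+44+31-14-13-24+9 = 72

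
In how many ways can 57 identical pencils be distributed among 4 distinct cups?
C(57+4-1, 4-1) = C(60, 3) = 34220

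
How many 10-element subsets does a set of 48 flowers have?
C(48,10) = 48!/(10!×38!) = 6540715896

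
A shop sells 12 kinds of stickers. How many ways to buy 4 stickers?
C(4+12-1, 12-1) = C(15, 11) = 1365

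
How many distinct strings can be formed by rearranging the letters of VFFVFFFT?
8! / (1! × 5! × 2!) = 168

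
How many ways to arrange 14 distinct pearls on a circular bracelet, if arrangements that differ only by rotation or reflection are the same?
(14-1)!/2 = 6227020800/2 = 3113510400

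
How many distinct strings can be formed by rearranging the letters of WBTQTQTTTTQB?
12! / (6! × 3! × 2! × 1!) = 55440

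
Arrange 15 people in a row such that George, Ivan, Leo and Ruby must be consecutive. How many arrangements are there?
Treat the 4 as one block: (15-4+1)! × 4! = 479001600 × 24 = 11496038400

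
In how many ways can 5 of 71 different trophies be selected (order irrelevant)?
C(71,5) = 71!/(5!×66!) = 13019909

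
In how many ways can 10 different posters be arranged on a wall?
10! = 3628800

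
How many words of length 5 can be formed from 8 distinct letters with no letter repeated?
P(8,5) = 8!/(8-5)! = 6720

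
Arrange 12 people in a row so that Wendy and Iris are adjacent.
Treat as block: (12-1)! × 2! = 39916800 × 2 = 79833600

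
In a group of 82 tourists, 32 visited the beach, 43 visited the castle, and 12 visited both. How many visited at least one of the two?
|A∪B| = |A| + |B| - |A∩B| = 32 + 43 - 12 = 63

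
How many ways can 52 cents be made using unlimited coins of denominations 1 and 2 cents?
Coefficient of x^52 in 1/(1-x^1) · 1/(1-x^2). Use j coins of 2 for j = 0..⌊52/2⌋ = 26, the rest in 1s: 26 + 1 = 27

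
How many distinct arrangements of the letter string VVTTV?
5! / (2! × 3!) = 10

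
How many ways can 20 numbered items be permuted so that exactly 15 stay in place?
Choose the 15 fixed points C(20,15) = 15504, derange the rest: !5 = Σ_{j=0}^{5} (-1)^j·5!/j! = 120 - 120 + 60 - 20 + 5 - 1 = 44. Product = 15504 × 44 = 682176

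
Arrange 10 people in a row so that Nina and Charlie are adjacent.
Treat as block: (10-1)! × 2! = 362880 × 2 = 725760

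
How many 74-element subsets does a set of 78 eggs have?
C(78,74) = 78!/(74!×4!) = 1426425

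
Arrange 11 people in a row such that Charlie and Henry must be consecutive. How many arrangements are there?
Treat the 2 as one block: (11-2+1)! × 2! = 3628800 × 2 = 7257600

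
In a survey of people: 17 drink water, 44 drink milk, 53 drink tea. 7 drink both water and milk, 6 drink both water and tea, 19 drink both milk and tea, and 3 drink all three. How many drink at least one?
|A∪B∪C| = 17+44+53-7-6-19+3 = 85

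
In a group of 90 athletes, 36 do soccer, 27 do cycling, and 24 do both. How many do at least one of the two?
|A∪B| = |A| + |B| - |A∩B| = 36 + 27 - 24 = 39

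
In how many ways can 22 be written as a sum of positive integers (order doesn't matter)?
Pentagonal recurrence p(n) = p(n-1) + p(n-2) - p(n-5) - p(n-7) + p(n-12) + p(n-15) - ... gives p(0..21) = 1, 1, 2, 3, 5, 7, 11, 15, 22, 30, 42, 56, 77, 101, 135, 176, 231, 297, 385, 490, 627, 792. p(22) = p(21) + p(20) - p(17) - p(15) + p(10) + p(7) - p(0) = 792 + 627 - 297 - 176 + 42 + 15 - 1 = 1002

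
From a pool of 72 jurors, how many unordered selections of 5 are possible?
C(72,5) = 72!/(5!×67!) = 13991544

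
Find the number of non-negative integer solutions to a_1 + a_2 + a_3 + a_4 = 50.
C(50+4-1, 4-1) = C(53, 3) = 23426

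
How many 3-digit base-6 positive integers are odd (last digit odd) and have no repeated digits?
Last∈{1,3,5}. Last=0: 0. Last nonzero: 3×4×P(4,1) = 48. Total = 48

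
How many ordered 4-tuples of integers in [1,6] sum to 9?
Coefficient of x^9 in (x + x² + ... + x^6)^4. By inclusion-exclusion on dice exceeding 6: Σ_j (-1)^j C(4,j)·C(9-1-6j, 3) = C(4,0)·C(8,3) = 1·56 = 56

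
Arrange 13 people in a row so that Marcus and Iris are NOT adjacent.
Total - adjacent = 13! - (13-1)!×2 = 6227020800 - 958003200 = 5269017600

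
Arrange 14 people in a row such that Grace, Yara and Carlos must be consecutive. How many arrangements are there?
Treat the 3 as one block: (14-3+1)! × 3! = 479001600 × 6 = 2874009600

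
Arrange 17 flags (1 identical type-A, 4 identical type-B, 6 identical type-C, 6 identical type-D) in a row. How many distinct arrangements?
17! / (1! × 4! × 6! × 6!) = 28588560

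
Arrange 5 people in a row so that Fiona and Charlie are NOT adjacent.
Total - adjacent = 5! - (5-1)!×2 = 120 - 48 = 72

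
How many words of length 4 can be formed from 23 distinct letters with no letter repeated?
P(23,4) = 23!/(23-4)! = 212520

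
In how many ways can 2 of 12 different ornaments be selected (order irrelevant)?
C(12,2) = 12!/(2!×10!) = 66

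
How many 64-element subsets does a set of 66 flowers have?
C(66,64) = 66!/(64!×2!) = 2145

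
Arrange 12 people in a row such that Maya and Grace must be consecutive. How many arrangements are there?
Treat the 2 as one block: (12-2+1)! × 2! = 39916800 × 2 = 79833600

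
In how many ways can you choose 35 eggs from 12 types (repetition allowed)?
C(35+12-1, 12-1) = C(46, 11) = 13340783196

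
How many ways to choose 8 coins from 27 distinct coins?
C(27,8) = 27!/(8!×19!) = 2220075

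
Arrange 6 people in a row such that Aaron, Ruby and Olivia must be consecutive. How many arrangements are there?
Treat the 3 as one block: (6-3+1)! × 3! = 24 × 6 = 144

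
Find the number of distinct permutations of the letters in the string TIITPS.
6! / (2! × 2! × 1! × 1!) = 180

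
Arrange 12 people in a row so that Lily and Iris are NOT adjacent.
Total - adjacent = 12! - (12-1)!×2 = 479001600 - 79833600 = 399168000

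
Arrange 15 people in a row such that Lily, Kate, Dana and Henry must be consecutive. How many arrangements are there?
Treat the 4 as one block: (15-4+1)! × 4! = 479001600 × 24 = 11496038400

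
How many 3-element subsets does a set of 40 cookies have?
C(40,3) = 40!/(3!×37!) = 9880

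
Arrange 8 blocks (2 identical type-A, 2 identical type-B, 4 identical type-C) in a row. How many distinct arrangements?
8! / (2! × 2! × 4!) = 420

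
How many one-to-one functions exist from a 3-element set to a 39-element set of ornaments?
P(39,3) = 39!/(39-3)! = 54834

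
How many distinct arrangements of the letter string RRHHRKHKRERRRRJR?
16! / (1! × 3! × 1! × 9! × 2!) = 4804800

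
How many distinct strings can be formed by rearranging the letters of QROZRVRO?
8! / (3! × 1! × 2! × 1! × 1!) = 3360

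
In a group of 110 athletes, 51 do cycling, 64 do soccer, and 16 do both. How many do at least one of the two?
|A∪B| = |A| + |B| - |A∩B| = 51 + 64 - 16 = 99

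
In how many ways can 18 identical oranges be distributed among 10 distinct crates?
C(18+10-1, 10-1) = C(27, 9) = 4686825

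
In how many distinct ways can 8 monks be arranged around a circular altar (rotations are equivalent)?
Circular: fix one position, arrange the rest. (8-1)! = 5040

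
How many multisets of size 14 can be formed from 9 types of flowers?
C(14+9-1, 9-1) = C(22, 8) = 319770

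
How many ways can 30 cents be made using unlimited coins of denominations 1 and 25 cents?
Coefficient of x^30 in 1/(1-x^1) · 1/(1-x^25). Use j coins of 25 for j = 0..⌊30/25⌋ = 1, the rest in 1s: 1 + 1 = 2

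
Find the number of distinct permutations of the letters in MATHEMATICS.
11! / (2! × 2! × 2! × 1! × 1! × 1! × 1! × 1!) = 4989600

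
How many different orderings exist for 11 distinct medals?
11! = 39916800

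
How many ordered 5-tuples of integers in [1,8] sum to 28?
Coefficient of x^28 in (x + x² + ... + x^8)^5. By inclusion-exclusion on dice exceeding 8: Σ_j (-1)^j C(5,j)·C(28-1-8j, 4) = C(5,0)·C(27,4) - C(5,1)·C(19,4) + C(5,2)·C(11,4) = 1·17550 - 5·3876 + 10·330 = 1470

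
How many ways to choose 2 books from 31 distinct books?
C(31,2) = 31!/(2!×29!) = 465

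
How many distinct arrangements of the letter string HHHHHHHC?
8! / (7! × 1!) = 8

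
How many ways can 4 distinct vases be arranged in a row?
4! = 24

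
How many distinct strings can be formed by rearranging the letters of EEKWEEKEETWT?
12! / (2! × 6! × 2! × 2!) = 83160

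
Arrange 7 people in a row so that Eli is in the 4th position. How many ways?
Fix one position: (7-1)! = 720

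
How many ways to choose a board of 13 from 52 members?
C(52,13) = 52!/(13!×39!) = 635013559600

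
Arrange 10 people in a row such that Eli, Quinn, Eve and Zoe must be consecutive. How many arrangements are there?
Treat the 4 as one block: (10-4+1)! × 4! = 5040 × 24 = 120960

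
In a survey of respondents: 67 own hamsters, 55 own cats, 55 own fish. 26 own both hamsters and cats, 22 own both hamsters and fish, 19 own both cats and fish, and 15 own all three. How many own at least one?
|A∪B∪C| = 67+55+55-26-22-19+15 = 125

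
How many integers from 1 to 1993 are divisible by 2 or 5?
⌊1993/2⌋ + ⌊1993/5⌋ - ⌊1993/10⌋ = 996 + 398 - 199 = 1195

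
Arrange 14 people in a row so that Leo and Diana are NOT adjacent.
Total - adjacent = 14! - (14-1)!×2 = 87178291200 - 12454041600 = 74724249600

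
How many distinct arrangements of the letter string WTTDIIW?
7! / (2! × 2! × 2! × 1!) = 630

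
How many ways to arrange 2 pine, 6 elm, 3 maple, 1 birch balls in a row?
12! / (2! × 6! × 3! × 1!) = 55440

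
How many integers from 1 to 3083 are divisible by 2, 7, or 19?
⌊3083/2⌋+⌊3083/7⌋+⌊3083/19⌋ - ⌊3083/14⌋-⌊3083/38⌋-⌊3083/133⌋ + ⌊3083/266⌋ = 1541+440+162 - 220-81-23 + 11 = 1830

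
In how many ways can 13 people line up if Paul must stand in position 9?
Fix one position: (13-1)! = 479001600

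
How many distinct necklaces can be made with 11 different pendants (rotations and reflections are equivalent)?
(11-1)!/2 = 3628800/2 = 1814400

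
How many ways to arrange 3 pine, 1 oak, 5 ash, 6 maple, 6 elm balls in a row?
21! / (3! × 1! × 5! × 6! × 6!) = 136882025280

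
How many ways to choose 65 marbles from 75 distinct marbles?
C(75,65) = 75!/(65!×10!) = 828931106355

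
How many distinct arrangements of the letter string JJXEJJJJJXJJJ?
13! / (2! × 1! × 10!) = 858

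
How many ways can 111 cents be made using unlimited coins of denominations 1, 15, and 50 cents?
Coefficient of x^111 in 1/(1-x^1) · 1/(1-x^15) · 1/(1-x^50). Case on j = number of 50-cent coins (j = 0..2); remainder r = 111 - 50j is made from {1,15} in ⌊r/15⌋+1 ways. r = 111, 61, 11 → 8 + 5 + 1 = 14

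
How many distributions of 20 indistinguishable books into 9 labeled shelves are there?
C(20+9-1, 9-1) = C(28, 8) = 3108105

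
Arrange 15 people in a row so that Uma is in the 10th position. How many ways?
Fix one position: (15-1)! = 87178291200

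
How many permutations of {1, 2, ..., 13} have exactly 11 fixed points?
Choose the 11 fixed points C(13,11) = 78, derange the rest: !2 = Σ_{j=0}^{2} (-1)^j·2!/j! = 2 - 2 + 1 = 1. Product = 78 × 1 = 78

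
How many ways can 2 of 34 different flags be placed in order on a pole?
P(34,2) = 34!/(34-2)! = 1122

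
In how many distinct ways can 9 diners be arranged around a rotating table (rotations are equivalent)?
Circular: fix one position, arrange the rest. (9-1)! = 40320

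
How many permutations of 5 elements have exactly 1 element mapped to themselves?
Choose the 1 fixed point C(5,1) = 5, derange the rest: !4 = Σ_{j=0}^{4} (-1)^j·4!/j! = 24 - 24 + 12 - 4 + 1 = 9. Product = 5 × 9 = 45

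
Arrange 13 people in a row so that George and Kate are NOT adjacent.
Total - adjacent = 13! - (13-1)!×2 = 6227020800 - 958003200 = 5269017600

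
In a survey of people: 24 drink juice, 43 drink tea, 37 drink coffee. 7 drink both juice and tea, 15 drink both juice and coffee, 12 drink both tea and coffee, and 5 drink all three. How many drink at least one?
|A∪B∪C| = 24+43+37-7-15-12+5 = 75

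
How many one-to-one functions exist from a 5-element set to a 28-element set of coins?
P(28,5) = 28!/(28-5)! = 11793600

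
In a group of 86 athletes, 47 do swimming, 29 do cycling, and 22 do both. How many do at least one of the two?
|A∪B| = |A| + |B| - |A∩B| = 47 + 29 - 22 = 54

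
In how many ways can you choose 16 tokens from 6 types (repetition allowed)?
C(16+6-1, 6-1) = C(21, 5) = 20349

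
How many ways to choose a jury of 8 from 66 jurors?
C(66,8) = 66!/(8!×58!) = 5743572120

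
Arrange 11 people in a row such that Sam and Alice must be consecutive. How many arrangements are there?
Treat the 2 as one block: (11-2+1)! × 2! = 3628800 × 2 = 7257600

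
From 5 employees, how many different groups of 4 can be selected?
C(5,4) = 5!/(4!×1!) = 5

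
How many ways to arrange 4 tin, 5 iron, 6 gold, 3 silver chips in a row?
18! / (4! × 5! × 6! × 3!) = 514594080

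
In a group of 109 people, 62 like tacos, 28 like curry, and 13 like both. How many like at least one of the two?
|A∪B| = |A| + |B| - |A∩B| = 62 + 28 - 13 = 77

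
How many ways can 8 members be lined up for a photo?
8! = 40320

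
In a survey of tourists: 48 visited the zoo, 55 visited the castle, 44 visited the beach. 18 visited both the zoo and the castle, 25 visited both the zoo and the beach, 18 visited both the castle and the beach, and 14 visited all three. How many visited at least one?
|A∪B∪C| = 48+55+44-18-25-18+14 = 100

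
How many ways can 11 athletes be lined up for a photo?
11! = 39916800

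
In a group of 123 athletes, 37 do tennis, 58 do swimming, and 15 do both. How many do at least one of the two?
|A∪B| = |A| + |B| - |A∩B| = 37 + 58 - 15 = 80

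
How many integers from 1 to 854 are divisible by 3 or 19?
⌊854/3⌋ + ⌊854/19⌋ - ⌊854/57⌋ = 284 + 44 - 14 = 314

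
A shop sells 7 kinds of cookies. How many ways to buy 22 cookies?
C(22+7-1, 7-1) = C(28, 6) = 376740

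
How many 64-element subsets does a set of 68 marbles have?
C(68,64) = 68!/(64!×4!) = 814385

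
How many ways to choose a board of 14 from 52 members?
C(52,14) = 52!/(14!×38!) = 1768966344600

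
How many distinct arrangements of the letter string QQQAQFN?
7! / (4! × 1! × 1! × 1!) = 210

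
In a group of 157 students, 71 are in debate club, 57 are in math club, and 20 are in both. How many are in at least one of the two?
|A∪B| = |A| + |B| - |A∩B| = 71 + 57 - 20 = 108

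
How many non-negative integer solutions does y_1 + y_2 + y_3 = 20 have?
C(20+3-1, 3-1) = C(22, 2) = 231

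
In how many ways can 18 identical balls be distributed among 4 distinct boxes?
C(18+4-1, 4-1) = C(21, 3) = 1330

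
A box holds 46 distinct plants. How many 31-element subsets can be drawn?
C(46,31) = 46!/(31!×15!) = 511738760544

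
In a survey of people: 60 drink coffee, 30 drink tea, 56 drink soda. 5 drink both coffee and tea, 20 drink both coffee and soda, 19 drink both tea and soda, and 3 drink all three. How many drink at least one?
|A∪B∪C| = 60+30+56-5-20-19+3 = 105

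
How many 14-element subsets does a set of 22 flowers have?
C(22,14) = 22!/(14!×8!) = 319770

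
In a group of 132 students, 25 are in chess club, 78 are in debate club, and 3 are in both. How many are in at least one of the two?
|A∪B| = |A| + |B| - |A∩B| = 25 + 78 - 3 = 100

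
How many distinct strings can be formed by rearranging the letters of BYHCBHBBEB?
10! / (1! × 1! × 2! × 1! × 5!) = 15120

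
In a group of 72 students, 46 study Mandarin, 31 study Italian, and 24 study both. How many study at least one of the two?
|A∪B| = |A| + |B| - |A∩B| = 46 + 31 - 24 = 53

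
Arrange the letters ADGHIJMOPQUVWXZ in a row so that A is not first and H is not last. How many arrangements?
By inclusion-exclusion: 15! - 2×(15-1)! + (15-2)! = 1307674368000 - 174356582400 + 6227020800 = 1139544806400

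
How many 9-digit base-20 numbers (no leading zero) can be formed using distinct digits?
First digit: 19 choices (nonzero). Then descending: 19 × 19 × 18 × 17 × 16 × 15 × 14 × 13 × 12 = 57901858560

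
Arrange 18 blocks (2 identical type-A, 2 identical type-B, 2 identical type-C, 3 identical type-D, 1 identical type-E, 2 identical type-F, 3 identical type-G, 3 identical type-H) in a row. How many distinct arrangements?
18! / (2! × 2! × 2! × 3! × 1! × 2! × 3! × 3!) = 1852538688000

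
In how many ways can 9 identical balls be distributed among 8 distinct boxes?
C(9+8-1, 8-1) = C(16, 7) = 11440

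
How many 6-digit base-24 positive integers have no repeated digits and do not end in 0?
Last digit: 23 nonzero choices. First digit: 22 (nonzero, ≠last). Middle 4: P(22,4) = 175560. Total = 88833360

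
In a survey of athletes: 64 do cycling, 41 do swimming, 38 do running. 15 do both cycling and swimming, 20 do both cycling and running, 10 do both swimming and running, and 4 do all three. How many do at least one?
|A∪B∪C| = 64+41+38-15-20-10+4 = 102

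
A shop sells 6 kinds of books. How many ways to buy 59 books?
C(59+6-1, 6-1) = C(64, 5) = 7624512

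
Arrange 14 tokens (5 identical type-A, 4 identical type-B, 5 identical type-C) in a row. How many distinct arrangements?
14! / (5! × 4! × 5!) = 252252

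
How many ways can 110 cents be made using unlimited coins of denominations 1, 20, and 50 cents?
Coefficient of x^110 in 1/(1-x^1) · 1/(1-x^20) · 1/(1-x^50). Case on j = number of 50-cent coins (j = 0..2); remainder r = 110 - 50j is made from {1,20} in ⌊r/20⌋+1 ways. r = 110, 60, 10 → 6 + 4 + 1 = 11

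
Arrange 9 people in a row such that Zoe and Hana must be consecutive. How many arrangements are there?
Treat the 2 as one block: (9-2+1)! × 2! = 40320 × 2 = 80640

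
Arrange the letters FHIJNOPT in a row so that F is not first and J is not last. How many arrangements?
By inclusion-exclusion: 8! - 2×(8-1)! + (8-2)! = 40320 - 10080 + 720 = 30960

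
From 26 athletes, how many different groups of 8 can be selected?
C(26,8) = 26!/(8!×18!) = 1562275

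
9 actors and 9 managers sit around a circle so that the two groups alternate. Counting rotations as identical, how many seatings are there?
Fix one of the actors: (9-1)! ways for the remaining actors, × 9! ways for the managers = 40320 × 362880 = 14631321600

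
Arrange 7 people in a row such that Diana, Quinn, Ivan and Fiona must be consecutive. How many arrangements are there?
Treat the 4 as one block: (7-4+1)! × 4! = 24 × 24 = 576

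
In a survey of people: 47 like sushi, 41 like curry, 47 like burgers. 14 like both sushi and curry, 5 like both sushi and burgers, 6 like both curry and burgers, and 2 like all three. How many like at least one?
|A∪B∪C| = 47+41+47-14-5-6+2 = 112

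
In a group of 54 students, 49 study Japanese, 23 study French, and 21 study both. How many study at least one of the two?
|A∪B| = |A| + |B| - |A∩B| = 49 + 23 - 21 = 51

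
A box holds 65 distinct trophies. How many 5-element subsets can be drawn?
C(65,5) = 65!/(5!×60!) = 8259888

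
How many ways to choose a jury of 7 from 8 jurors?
C(8,7) = 8!/(7!×1!) = 8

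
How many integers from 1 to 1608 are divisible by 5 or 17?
⌊1608/5⌋ + ⌊1608/17⌋ - ⌊1608/85⌋ = 321 + 94 - 18 = 397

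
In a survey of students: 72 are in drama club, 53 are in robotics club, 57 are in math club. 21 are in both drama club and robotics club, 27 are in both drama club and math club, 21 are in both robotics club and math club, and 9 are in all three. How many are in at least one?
|A∪B∪C| = 72+53+57-21-27-21+9 = 122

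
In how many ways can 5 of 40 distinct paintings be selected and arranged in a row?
P(40,5) = 40!/(40-5)! = 78960960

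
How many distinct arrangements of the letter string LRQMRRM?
7! / (1! × 1! × 3! × 2!) = 420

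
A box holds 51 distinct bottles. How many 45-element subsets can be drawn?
C(51,45) = 51!/(45!×6!) = 18009460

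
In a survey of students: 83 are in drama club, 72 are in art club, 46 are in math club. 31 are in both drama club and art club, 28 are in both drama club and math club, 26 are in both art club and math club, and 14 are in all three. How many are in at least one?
|A∪B∪C| = 83+72+46-31-28-26+14 = 130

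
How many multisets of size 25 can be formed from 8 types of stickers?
C(25+8-1, 8-1) = C(32, 7) = 3365856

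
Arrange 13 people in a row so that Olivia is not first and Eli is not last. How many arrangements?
By inclusion-exclusion: 13! - 2×(13-1)! + (13-2)! = 6227020800 - 958003200 + 39916800 = 5308934400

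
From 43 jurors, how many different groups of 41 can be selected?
C(43,41) = 43!/(41!×2!) = 903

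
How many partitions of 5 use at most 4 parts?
By conjugation, equals partitions of 5 into parts ≤ 4. Let r_j(i) = number of partitions of i into parts ≤ j, for i = 0..5. r_1(i) = 1 for all i; r_j(i) = r_{j-1}(i) + r_j(i-j). Rows j = 2..4: ≤2: 1 1 2 2 3 3; ≤3: 1 1 2 3 4 5; ≤4: 1 1 2 3 5 6. r_4(5) = 6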